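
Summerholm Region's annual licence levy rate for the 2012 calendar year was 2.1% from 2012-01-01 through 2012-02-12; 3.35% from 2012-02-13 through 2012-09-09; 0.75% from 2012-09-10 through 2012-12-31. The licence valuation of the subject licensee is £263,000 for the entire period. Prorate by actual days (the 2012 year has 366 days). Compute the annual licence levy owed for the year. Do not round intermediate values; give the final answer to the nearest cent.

£6,313.08

2012-01-01 to 2012-02-12: 43 days at 2.1% → £263,000 × 2.1% × 43/366 = £648.8770
2012-02-13 to 2012-09-09: 210 days at 3.35% → £263,000 × 3.35% × 210/366 = £5,055.2049
2012-09-10 to 2012-12-31: 113 days at 0.75% → £263,000 × 0.75% × 113/366 = £608.9959
Total = £6,313.0779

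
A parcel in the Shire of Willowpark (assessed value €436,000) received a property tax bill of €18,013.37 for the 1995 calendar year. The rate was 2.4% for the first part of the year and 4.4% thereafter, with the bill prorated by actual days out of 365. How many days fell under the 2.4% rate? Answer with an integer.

49 days

Let d = days at the first rate; then 365 − d days at the second rate.
€436,000 × [2.4%·d + 4.4%·(365−d)] / 365 = €18,013.37
Solving gives d = 49, so the new rate took effect on February 19, 1995.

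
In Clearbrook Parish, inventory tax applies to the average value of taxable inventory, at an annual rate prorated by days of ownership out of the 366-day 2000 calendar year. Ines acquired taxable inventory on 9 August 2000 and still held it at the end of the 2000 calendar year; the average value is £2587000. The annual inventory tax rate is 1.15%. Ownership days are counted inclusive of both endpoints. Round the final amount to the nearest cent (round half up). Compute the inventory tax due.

£11786.40

Days held (9 August – 31 December 2000): 145 out of 366
Tax = £2587000 × 1.15% × 145/366 = £11786.4003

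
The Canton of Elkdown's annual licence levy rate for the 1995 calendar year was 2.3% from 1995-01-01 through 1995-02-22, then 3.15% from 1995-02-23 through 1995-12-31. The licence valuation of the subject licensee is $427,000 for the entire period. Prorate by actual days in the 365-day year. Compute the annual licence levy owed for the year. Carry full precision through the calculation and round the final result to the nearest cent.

$12,923.48

1995-01-01 to 1995-02-22: 53 days at 2.3% → $427,000 × 2.3% × 53/365 = $1,426.0630
1995-02-23 to 1995-12-31: 312 days at 3.15% → $427,000 × 3.15% × 312/365 = $11,497.4137
Total = $12,923.4767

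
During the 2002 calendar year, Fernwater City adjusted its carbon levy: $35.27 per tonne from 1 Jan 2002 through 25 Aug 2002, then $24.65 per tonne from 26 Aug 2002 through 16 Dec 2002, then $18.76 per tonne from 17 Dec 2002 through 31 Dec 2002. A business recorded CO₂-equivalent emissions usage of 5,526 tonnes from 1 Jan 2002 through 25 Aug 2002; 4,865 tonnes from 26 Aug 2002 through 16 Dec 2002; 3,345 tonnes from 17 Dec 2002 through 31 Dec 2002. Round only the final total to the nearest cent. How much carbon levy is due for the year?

1 Jan – 25 Aug 2002: 5,526 tonnes at $35.27/tonne → $194902.02
26 Aug – 16 Dec 2002: 4,865 tonnes at $24.65/tonne → $119922.25
17 Dec – 31 Dec 2002: 3,345 tonnes at $18.76/tonne → $62752.20

$377576.47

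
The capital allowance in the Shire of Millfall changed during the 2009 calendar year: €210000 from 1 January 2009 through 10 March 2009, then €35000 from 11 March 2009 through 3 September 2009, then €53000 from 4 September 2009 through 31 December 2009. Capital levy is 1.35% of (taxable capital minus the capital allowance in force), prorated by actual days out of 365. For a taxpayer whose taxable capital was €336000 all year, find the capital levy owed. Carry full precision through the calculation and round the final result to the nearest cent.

€3537.67

1 January – 10 March 2009: 69 days, exemption €210000 → (€336000 − €210000) × 1.35% × 69/365 = €321.5589
11 March – 3 September 2009: 177 days, exemption €35000 → (€336000 − €35000) × 1.35% × 177/365 = €1970.5192
4 September – 31 December 2009: 119 days, exemption €53000 → (€336000 − €53000) × 1.35% × 119/365 = €1245.5877
Total = €3537.6658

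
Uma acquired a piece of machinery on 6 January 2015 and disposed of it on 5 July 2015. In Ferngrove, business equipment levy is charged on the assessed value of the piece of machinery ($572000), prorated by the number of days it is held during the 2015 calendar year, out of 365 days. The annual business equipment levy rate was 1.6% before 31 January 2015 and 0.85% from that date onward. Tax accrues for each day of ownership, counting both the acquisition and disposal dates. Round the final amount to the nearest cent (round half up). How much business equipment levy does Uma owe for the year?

6 January – 30 January 2015: 25 days at 1.6% → $572000 × 1.6% × 25/365 = $626.8493
31 January – 5 July 2015: 156 days at 0.85% → $572000 × 0.85% × 156/365 = $2078.0055
Total = $2704.8548

$2704.85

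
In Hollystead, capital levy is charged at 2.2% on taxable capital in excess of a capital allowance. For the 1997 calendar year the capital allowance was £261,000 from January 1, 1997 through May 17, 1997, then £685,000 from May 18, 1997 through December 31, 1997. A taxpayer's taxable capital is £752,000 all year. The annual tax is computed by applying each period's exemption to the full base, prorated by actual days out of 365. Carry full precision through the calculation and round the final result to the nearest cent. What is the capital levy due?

January 1 – May 17, 1997: 137 days, exemption £261,000 → (£752,000 − £261,000) × 2.2% × 137/365 = £4,054.4493
May 18 – December 31, 1997: 228 days, exemption £685,000 → (£752,000 − £685,000) × 2.2% × 228/365 = £920.7452
Total = £4,975.1945

£4,975.19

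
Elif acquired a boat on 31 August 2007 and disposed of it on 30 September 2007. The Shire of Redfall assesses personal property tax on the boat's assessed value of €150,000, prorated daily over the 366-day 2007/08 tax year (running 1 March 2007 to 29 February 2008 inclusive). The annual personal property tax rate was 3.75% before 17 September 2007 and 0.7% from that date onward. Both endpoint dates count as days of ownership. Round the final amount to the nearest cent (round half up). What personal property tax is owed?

31 August – 16 September 2007: 17 days at 3.75% → €150,000 × 3.75% × 17/366 = €261.2705
17 September – 30 September 2007: 14 days at 0.7% → €150,000 × 0.7% × 14/366 = €40.1639
Total = €301.4344

€301.43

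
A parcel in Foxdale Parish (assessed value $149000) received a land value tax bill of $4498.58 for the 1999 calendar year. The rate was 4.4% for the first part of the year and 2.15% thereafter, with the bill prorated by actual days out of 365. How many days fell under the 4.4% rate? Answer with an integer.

Let d = days at the first rate; then 365 − d days at the second rate.
$149000 × [4.4%·d + 2.15%·(365−d)] / 365 = $4498.58
Solving gives d = 141, so the new rate took effect on 22 May 1999.

141 days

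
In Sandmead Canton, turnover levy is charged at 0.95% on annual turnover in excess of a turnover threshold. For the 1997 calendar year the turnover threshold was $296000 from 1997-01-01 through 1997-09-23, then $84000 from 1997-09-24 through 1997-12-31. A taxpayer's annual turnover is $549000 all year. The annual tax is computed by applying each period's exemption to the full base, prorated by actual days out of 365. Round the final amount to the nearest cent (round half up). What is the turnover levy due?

1997-01-01 to 1997-09-23: 266 days, exemption $296000 → ($549000 − $296000) × 0.95% × 266/365 = $1751.5918
1997-09-24 to 1997-12-31: 99 days, exemption $84000 → ($549000 − $84000) × 0.95% × 99/365 = $1198.1712
Total = $2949.7630

$2949.76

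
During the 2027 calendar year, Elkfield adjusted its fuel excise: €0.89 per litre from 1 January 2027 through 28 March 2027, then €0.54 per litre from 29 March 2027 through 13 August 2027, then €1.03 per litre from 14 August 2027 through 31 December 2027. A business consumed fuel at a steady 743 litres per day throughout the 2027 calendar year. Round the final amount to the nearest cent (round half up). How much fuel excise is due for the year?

€220039.45

1 January – 28 March 2027: 87 days × 743 litres/day = 64,641 litres at €0.89/litre → €57530.49
29 March – 13 August 2027: 138 days × 743 litres/day = 102,534 litres at €0.54/litre → €55368.36
14 August – 31 December 2027: 140 days × 743 litres/day = 104,020 litres at €1.03/litre → €107140.60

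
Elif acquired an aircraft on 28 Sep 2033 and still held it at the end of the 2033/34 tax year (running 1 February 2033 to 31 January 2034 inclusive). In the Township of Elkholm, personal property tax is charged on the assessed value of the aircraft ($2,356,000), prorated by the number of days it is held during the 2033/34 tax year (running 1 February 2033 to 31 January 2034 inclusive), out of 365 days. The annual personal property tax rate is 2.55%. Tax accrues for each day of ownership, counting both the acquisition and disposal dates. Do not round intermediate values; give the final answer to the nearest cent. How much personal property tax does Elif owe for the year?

Days held (28 Sep 2033 – 31 Jan 2034): 126 out of 365
Tax = $2,356,000 × 2.55% × 126/365 = $20,739.2548

$20,739.25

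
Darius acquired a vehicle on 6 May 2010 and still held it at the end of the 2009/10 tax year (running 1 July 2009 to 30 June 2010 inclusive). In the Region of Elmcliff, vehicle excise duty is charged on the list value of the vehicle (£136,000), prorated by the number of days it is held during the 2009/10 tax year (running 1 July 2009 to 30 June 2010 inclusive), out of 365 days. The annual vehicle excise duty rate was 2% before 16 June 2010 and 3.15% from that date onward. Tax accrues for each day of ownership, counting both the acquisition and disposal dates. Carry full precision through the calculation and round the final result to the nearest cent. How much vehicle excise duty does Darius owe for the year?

6 May – 15 June 2010: 41 days at 2% → £136,000 × 2% × 41/365 = £305.5342
16 June – 30 June 2010: 15 days at 3.15% → £136,000 × 3.15% × 15/365 = £176.0548
Total = £481.5890

£481.59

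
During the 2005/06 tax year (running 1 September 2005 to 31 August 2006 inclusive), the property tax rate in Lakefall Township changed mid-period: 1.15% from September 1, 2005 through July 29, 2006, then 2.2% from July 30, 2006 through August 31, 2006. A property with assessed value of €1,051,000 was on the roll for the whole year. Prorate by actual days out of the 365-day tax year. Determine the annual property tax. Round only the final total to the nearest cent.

September 1, 2005 – July 29, 2006: 332 days at 1.15% → €1,051,000 × 1.15% × 332/365 = €10,993.7479
July 30 – August 31, 2006: 33 days at 2.2% → €1,051,000 × 2.2% × 33/365 = €2,090.4822
Total = €13,084.2301

€13,084.23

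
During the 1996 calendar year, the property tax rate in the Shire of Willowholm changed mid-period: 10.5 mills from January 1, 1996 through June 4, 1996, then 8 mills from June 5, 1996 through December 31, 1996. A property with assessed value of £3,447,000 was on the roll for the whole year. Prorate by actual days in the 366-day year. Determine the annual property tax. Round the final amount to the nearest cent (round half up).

£31,249.03

January 1 – June 4, 1996: 156 days at 10.5 mills → £3,447,000 × 1.05% × 156/366 = £15,426.7377
June 5 – December 31, 1996: 210 days at 8 mills → £3,447,000 × 0.8% × 210/366 = £15,822.2951
Total = £31,249.0328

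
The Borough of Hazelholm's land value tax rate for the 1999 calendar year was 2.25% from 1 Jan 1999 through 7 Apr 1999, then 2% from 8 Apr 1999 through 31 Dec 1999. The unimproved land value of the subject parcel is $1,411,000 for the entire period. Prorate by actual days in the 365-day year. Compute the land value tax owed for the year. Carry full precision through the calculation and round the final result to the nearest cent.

$29,157.45

1 Jan – 7 Apr 1999: 97 days at 2.25% → $1,411,000 × 2.25% × 97/365 = $8,437.0068
8 Apr – 31 Dec 1999: 268 days at 2% → $1,411,000 × 2% × 268/365 = $20,720.4384
Total = $29,157.4452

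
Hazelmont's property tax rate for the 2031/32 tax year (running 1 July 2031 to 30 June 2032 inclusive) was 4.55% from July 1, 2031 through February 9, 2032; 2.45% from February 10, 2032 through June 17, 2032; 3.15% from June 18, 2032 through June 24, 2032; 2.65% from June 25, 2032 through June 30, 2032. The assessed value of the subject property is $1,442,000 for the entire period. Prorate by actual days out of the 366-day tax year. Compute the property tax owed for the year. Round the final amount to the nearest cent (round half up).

$54,102.58

July 1, 2031 – February 9, 2032: 224 days at 4.55% → $1,442,000 × 4.55% × 224/366 = $40,155.3661
February 10 – June 17, 2032: 129 days at 2.45% → $1,442,000 × 2.45% × 129/366 = $12,452.0246
June 18 – June 24, 2032: 7 days at 3.15% → $1,442,000 × 3.15% × 7/366 = $868.7459
June 25 – June 30, 2032: 6 days at 2.65% → $1,442,000 × 2.65% × 6/366 = $626.4426
Total = $54,102.5792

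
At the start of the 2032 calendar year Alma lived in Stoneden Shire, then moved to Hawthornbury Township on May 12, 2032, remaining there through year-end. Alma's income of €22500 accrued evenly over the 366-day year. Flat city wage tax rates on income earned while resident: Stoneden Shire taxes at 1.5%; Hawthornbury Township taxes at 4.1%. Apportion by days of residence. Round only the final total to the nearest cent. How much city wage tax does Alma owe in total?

Stoneden Shire, January 1 – May 11, 2032: 132 days → €22500 × 1.5% × 132/366 = €121.7213
Hawthornbury Township, May 12 – December 31, 2032: 234 days → €22500 × 4.1% × 234/366 = €589.7951
Total = €711.5164

€711.52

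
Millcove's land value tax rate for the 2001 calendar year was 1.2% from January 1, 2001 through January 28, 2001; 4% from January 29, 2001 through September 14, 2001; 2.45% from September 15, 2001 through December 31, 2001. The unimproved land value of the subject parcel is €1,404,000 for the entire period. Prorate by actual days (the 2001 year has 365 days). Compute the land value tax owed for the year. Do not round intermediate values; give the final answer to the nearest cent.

January 1 – January 28, 2001: 28 days at 1.2% → €1,404,000 × 1.2% × 28/365 = €1,292.4493
January 29 – September 14, 2001: 229 days at 4% → €1,404,000 × 4% × 229/365 = €35,234.6301
September 15 – December 31, 2001: 108 days at 2.45% → €1,404,000 × 2.45% × 108/365 = €10,178.0384
Total = €46,705.1178

€46,705.12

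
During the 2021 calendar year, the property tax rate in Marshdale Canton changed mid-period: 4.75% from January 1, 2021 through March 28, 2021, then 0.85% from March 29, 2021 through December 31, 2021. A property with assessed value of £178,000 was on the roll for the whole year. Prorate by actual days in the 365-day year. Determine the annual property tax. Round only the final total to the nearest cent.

January 1 – March 28, 2021: 87 days at 4.75% → £178,000 × 4.75% × 87/365 = £2,015.3014
March 29 – December 31, 2021: 278 days at 0.85% → £178,000 × 0.85% × 278/365 = £1,152.3671
Total = £3,167.6685

£3,167.67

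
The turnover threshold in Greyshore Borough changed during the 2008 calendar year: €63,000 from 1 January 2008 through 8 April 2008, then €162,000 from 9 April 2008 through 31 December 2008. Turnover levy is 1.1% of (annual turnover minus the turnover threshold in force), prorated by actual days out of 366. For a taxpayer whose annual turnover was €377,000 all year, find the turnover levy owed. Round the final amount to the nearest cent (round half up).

€2,659.57

1 January – 8 April 2008: 99 days, exemption €63,000 → (€377,000 − €63,000) × 1.1% × 99/366 = €934.2787
9 April – 31 December 2008: 267 days, exemption €162,000 → (€377,000 − €162,000) × 1.1% × 267/366 = €1,725.2869
Total = €2,659.5656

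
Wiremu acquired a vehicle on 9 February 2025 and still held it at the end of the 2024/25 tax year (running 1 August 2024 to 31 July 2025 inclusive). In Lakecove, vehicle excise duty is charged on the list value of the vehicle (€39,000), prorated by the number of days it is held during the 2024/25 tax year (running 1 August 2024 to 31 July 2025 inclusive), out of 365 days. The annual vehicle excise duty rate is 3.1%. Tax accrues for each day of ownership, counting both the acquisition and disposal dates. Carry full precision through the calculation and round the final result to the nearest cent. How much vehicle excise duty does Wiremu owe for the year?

Days held (9 February – 31 July 2025): 173 out of 365
Tax = €39,000 × 3.1% × 173/365 = €573.0329

€573.03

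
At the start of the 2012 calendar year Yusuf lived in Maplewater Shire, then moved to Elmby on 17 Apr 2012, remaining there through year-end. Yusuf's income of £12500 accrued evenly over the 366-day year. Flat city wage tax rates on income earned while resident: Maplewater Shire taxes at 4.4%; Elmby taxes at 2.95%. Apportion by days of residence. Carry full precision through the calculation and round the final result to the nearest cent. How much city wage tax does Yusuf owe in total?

Maplewater Shire, 1 Jan – 16 Apr 2012: 107 days → £12500 × 4.4% × 107/366 = £160.7923
Elmby, 17 Apr – 31 Dec 2012: 259 days → £12500 × 2.95% × 259/366 = £260.9460
Total = £421.7384

£421.74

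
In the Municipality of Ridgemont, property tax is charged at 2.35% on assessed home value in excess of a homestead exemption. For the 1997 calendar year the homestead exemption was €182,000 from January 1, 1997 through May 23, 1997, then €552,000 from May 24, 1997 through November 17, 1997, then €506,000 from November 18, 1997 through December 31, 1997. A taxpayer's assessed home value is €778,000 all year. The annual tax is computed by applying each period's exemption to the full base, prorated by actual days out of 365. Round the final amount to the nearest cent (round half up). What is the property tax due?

€8,847.85

January 1 – May 23, 1997: 143 days, exemption €182,000 → (€778,000 − €182,000) × 2.35% × 143/365 = €5,487.2822
May 24 – November 17, 1997: 178 days, exemption €552,000 → (€778,000 − €552,000) × 2.35% × 178/365 = €2,590.0219
November 18 – December 31, 1997: 44 days, exemption €506,000 → (€778,000 − €506,000) × 2.35% × 44/365 = €770.5425
Total = €8,847.8466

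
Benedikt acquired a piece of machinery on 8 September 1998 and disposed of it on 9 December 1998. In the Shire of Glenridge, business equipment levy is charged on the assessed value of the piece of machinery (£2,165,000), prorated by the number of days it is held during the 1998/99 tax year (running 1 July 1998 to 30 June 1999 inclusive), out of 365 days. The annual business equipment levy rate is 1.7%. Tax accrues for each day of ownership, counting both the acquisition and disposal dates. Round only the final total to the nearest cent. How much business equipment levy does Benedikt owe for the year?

Days held (8 September – 9 December 1998): 93 out of 365
Tax = £2,165,000 × 1.7% × 93/365 = £9,377.7123

£9,377.71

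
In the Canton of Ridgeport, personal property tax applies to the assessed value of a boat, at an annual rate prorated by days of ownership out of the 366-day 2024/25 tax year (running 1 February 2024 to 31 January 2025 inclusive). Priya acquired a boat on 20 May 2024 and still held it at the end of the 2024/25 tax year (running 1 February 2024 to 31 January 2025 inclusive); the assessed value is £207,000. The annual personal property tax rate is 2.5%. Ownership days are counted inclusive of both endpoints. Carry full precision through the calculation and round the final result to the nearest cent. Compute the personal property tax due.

Days held (20 May 2024 – 31 Jan 2025): 257 out of 366
Tax = £207,000 × 2.5% × 257/366 = £3,633.8115

£3,633.81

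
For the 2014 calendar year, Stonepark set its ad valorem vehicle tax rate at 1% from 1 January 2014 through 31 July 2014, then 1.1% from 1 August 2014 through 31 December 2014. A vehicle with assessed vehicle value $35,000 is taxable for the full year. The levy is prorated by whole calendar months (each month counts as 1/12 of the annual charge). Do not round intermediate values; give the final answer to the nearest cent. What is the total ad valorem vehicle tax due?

$364.58

1 January – 31 July 2014: 7 months at 1% → $35,000 × 1% × 7/12 = $204.1667
1 August – 31 December 2014: 5 months at 1.1% → $35,000 × 1.1% × 5/12 = $160.4167
Total = $364.5833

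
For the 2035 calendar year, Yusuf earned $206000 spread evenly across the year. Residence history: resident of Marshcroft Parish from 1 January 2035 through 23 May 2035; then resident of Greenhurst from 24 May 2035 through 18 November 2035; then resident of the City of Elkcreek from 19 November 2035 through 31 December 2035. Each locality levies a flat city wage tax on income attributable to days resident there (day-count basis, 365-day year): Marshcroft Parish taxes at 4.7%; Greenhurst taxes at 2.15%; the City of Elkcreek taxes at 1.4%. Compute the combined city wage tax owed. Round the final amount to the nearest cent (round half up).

Marshcroft Parish, 1 January – 23 May 2035: 143 days → $206000 × 4.7% × 143/365 = $3793.2219
Greenhurst, 24 May – 18 November 2035: 179 days → $206000 × 2.15% × 179/365 = $2172.0301
The City of Elkcreek, 19 November – 31 December 2035: 43 days → $206000 × 1.4% × 43/365 = $339.7589
Total = $6305.0110

$6305.01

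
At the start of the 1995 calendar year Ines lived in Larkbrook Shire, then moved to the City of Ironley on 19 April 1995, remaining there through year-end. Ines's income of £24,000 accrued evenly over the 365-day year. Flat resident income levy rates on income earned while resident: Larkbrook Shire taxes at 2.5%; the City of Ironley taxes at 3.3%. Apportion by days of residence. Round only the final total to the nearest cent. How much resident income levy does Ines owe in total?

£735.19

Larkbrook Shire, 1 January – 18 April 1995: 108 days → £24,000 × 2.5% × 108/365 = £177.5342
The City of Ironley, 19 April – 31 December 1995: 257 days → £24,000 × 3.3% × 257/365 = £557.6548
Total = £735.1890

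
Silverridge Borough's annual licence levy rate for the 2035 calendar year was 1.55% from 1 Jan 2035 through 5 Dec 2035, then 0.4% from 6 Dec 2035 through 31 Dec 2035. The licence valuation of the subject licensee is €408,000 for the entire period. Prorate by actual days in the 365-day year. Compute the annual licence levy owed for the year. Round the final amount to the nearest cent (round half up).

€5,989.78

1 Jan – 5 Dec 2035: 339 days at 1.55% → €408,000 × 1.55% × 339/365 = €5,873.5233
6 Dec – 31 Dec 2035: 26 days at 0.4% → €408,000 × 0.4% × 26/365 = €116.2521
Total = €5,989.7753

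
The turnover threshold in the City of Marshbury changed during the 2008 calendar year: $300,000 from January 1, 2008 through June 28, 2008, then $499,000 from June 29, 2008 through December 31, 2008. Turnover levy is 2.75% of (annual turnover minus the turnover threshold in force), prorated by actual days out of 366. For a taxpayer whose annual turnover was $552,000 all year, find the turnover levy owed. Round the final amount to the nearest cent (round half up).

$4,148.89

January 1 – June 28, 2008: 180 days, exemption $300,000 → ($552,000 − $300,000) × 2.75% × 180/366 = $3,408.1967
June 29 – December 31, 2008: 186 days, exemption $499,000 → ($552,000 − $499,000) × 2.75% × 186/366 = $740.6967
Total = $4,148.8934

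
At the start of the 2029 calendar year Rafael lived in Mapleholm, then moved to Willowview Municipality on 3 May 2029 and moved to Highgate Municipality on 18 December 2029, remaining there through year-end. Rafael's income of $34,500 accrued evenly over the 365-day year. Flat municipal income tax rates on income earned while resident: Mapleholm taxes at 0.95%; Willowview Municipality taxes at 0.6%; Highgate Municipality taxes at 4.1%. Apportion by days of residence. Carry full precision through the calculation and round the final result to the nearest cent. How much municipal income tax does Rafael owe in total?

Mapleholm, 1 January – 2 May 2029: 122 days → $34,500 × 0.95% × 122/365 = $109.5493
Willowview Municipality, 3 May – 17 December 2029: 229 days → $34,500 × 0.6% × 229/365 = $129.8712
Highgate Municipality, 18 December – 31 December 2029: 14 days → $34,500 × 4.1% × 14/365 = $54.2548
Total = $293.6753

$293.68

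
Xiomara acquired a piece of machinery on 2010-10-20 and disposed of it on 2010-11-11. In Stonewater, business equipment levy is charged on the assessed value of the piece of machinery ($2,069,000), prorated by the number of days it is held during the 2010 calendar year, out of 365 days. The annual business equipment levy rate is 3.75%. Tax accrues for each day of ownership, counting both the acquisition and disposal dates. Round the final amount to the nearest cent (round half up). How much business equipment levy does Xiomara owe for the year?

$4,889.08

Days held (2010-10-20 to 2010-11-11): 23 out of 365
Tax = $2,069,000 × 3.75% × 23/365 = $4,889.0753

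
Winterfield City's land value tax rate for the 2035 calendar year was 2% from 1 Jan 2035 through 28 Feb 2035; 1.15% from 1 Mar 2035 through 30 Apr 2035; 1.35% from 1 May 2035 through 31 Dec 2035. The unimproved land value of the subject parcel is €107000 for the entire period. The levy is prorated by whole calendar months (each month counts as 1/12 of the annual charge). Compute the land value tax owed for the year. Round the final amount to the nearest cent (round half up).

€1524.75

1 Jan – 28 Feb 2035: 2 months at 2% → €107000 × 2% × 2/12 = €356.6667
1 Mar – 30 Apr 2035: 2 months at 1.15% → €107000 × 1.15% × 2/12 = €205.0833
1 May – 31 Dec 2035: 8 months at 1.35% → €107000 × 1.35% × 8/12 = €963.0000
Total = €1524.7500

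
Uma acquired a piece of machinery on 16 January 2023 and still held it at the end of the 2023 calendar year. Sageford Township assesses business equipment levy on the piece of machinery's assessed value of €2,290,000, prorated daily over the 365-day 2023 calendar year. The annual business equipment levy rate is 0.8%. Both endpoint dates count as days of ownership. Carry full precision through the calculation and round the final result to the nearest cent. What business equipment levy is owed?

Days held (16 January – 31 December 2023): 350 out of 365
Tax = €2,290,000 × 0.8% × 350/365 = €17,567.1233

€17,567.12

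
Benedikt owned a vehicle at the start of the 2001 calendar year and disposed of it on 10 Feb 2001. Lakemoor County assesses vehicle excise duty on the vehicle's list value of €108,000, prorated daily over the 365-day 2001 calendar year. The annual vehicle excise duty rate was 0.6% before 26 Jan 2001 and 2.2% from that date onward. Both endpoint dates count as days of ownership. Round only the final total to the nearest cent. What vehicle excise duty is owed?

1 Jan – 25 Jan 2001: 25 days at 0.6% → €108,000 × 0.6% × 25/365 = €44.3836
26 Jan – 10 Feb 2001: 16 days at 2.2% → €108,000 × 2.2% × 16/365 = €104.1534
Total = €148.5370

€148.54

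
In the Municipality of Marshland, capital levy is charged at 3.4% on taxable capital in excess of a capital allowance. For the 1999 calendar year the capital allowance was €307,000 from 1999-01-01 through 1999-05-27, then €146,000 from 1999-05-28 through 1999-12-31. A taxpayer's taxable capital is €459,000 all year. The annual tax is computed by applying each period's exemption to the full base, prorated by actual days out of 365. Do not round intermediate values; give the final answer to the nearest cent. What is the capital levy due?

1999-01-01 to 1999-05-27: 147 days, exemption €307,000 → (€459,000 − €307,000) × 3.4% × 147/365 = €2,081.3589
1999-05-28 to 1999-12-31: 218 days, exemption €146,000 → (€459,000 − €146,000) × 3.4% × 218/365 = €6,356.0438
Total = €8,437.4027

€8,437.40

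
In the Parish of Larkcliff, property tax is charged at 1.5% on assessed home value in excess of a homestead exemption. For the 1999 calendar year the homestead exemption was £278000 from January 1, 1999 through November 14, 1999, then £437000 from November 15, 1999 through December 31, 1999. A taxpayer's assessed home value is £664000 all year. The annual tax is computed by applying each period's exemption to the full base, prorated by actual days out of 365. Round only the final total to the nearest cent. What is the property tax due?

£5482.89

January 1 – November 14, 1999: 318 days, exemption £278000 → (£664000 − £278000) × 1.5% × 318/365 = £5044.4384
November 15 – December 31, 1999: 47 days, exemption £437000 → (£664000 − £437000) × 1.5% × 47/365 = £438.4521
Total = £5482.8904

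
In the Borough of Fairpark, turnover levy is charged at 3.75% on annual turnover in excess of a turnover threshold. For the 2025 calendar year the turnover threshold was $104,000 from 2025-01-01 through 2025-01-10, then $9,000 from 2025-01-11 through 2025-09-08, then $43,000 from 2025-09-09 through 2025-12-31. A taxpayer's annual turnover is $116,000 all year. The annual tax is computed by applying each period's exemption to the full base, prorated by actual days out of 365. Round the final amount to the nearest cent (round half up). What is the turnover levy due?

2025-01-01 to 2025-01-10: 10 days, exemption $104,000 → ($116,000 − $104,000) × 3.75% × 10/365 = $12.3288
2025-01-11 to 2025-09-08: 241 days, exemption $9,000 → ($116,000 − $9,000) × 3.75% × 241/365 = $2,649.3493
2025-09-09 to 2025-12-31: 114 days, exemption $43,000 → ($116,000 − $43,000) × 3.75% × 114/365 = $855.0000
Total = $3,516.6781

$3,516.68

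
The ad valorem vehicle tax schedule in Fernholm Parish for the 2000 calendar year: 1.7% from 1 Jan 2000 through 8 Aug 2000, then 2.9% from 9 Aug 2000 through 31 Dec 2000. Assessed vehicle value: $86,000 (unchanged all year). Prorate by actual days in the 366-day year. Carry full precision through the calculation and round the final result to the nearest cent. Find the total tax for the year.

$1,870.85

1 Jan – 8 Aug 2000: 221 days at 1.7% → $86,000 × 1.7% × 221/366 = $882.7923
9 Aug – 31 Dec 2000: 145 days at 2.9% → $86,000 × 2.9% × 145/366 = $988.0601
Total = $1,870.8525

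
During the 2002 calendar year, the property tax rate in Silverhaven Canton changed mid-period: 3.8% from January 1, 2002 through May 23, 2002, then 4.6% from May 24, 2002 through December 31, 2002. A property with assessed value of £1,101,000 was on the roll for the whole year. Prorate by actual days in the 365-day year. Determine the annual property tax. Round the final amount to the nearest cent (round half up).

£47,195.19

January 1 – May 23, 2002: 143 days at 3.8% → £1,101,000 × 3.8% × 143/365 = £16,391.3260
May 24 – December 31, 2002: 222 days at 4.6% → £1,101,000 × 4.6% × 222/365 = £30,803.8685
Total = £47,195.1945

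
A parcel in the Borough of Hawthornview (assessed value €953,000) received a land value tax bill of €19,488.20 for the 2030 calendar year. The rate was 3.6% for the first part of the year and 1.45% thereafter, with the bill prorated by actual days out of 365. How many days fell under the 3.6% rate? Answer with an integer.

101 days

Let d = days at the first rate; then 365 − d days at the second rate.
€953,000 × [3.6%·d + 1.45%·(365−d)] / 365 = €19,488.20
Solving gives d = 101, so the new rate took effect on 12 April 2030.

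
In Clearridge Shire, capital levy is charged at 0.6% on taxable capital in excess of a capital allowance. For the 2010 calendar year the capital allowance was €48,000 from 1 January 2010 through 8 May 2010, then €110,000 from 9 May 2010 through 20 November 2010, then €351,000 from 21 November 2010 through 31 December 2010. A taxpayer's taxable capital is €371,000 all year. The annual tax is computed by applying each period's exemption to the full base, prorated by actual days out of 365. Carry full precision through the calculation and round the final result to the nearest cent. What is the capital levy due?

€1,534.03

1 January – 8 May 2010: 128 days, exemption €48,000 → (€371,000 − €48,000) × 0.6% × 128/365 = €679.6274
9 May – 20 November 2010: 196 days, exemption €110,000 → (€371,000 − €110,000) × 0.6% × 196/365 = €840.9205
21 November – 31 December 2010: 41 days, exemption €351,000 → (€371,000 − €351,000) × 0.6% × 41/365 = €13.4795
Total = €1,534.0274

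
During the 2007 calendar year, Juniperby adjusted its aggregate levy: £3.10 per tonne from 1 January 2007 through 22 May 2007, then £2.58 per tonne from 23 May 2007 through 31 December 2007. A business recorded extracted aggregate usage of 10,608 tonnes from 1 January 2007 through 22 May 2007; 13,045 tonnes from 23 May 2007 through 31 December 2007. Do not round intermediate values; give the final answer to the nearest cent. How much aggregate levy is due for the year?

1 January – 22 May 2007: 10,608 tonnes at £3.10/tonne → £32,884.80
23 May – 31 December 2007: 13,045 tonnes at £2.58/tonne → £33,656.10

£66,540.90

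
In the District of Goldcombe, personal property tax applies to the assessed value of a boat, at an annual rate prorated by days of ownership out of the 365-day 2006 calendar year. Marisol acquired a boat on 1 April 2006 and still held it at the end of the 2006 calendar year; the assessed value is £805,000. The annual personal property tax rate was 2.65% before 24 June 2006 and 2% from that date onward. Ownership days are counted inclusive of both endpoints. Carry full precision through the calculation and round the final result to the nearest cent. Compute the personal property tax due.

1 April – 23 June 2006: 84 days at 2.65% → £805,000 × 2.65% × 84/365 = £4,909.3973
24 June – 31 December 2006: 191 days at 2% → £805,000 × 2% × 191/365 = £8,424.9315
Total = £13,334.3288

£13,334.33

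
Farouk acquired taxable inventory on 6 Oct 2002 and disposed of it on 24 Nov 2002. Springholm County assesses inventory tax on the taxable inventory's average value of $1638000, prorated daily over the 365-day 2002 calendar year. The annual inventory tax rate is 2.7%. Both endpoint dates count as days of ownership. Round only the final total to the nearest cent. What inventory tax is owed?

Days held (6 Oct – 24 Nov 2002): 50 out of 365
Tax = $1638000 × 2.7% × 50/365 = $6058.3562

$6058.36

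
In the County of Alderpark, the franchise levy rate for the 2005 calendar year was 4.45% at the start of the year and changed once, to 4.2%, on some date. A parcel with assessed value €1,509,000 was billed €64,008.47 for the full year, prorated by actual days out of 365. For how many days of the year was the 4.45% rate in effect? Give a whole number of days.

61 days

Let d = days at the first rate; then 365 − d days at the second rate.
€1,509,000 × [4.45%·d + 4.2%·(365−d)] / 365 = €64,008.47
Solving gives d = 61, so the new rate took effect on 3 March 2005.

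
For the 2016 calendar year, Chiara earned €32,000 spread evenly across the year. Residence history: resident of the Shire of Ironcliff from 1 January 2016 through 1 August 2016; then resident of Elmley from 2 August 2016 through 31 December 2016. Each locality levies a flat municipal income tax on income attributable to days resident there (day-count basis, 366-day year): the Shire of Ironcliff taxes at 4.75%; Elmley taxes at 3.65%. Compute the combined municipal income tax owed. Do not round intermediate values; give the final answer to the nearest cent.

The Shire of Ironcliff, 1 January – 1 August 2016: 214 days → €32,000 × 4.75% × 214/366 = €888.7432
Elmley, 2 August – 31 December 2016: 152 days → €32,000 × 3.65% × 152/366 = €485.0710
Total = €1,373.8142

€1,373.81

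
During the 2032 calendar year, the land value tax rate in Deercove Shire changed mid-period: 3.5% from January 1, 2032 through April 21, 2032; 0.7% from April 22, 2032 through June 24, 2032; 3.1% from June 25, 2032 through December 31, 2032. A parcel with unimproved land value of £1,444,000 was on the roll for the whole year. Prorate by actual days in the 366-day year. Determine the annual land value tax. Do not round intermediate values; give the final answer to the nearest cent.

£40,471.45

January 1 – April 21, 2032: 112 days at 3.5% → £1,444,000 × 3.5% × 112/366 = £15,465.7923
April 22 – June 24, 2032: 64 days at 0.7% → £1,444,000 × 0.7% × 64/366 = £1,767.5191
June 25 – December 31, 2032: 190 days at 3.1% → £1,444,000 × 3.1% × 190/366 = £23,238.1421
Total = £40,471.4536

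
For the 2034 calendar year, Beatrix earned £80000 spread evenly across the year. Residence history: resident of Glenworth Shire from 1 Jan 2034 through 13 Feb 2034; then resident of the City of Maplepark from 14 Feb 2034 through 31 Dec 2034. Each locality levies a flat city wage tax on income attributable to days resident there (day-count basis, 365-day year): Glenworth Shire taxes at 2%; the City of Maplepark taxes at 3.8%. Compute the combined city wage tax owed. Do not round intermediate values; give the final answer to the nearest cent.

Glenworth Shire, 1 Jan – 13 Feb 2034: 44 days → £80000 × 2% × 44/365 = £192.8767
The City of Maplepark, 14 Feb – 31 Dec 2034: 321 days → £80000 × 3.8% × 321/365 = £2673.5342
Total = £2866.4110

£2866.41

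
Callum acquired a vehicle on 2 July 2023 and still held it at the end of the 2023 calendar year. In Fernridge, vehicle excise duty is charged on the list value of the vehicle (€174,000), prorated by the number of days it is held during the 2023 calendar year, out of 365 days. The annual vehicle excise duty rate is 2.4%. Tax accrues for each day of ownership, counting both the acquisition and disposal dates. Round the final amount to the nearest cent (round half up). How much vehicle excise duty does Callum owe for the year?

Days held (2 July – 31 December 2023): 183 out of 365
Tax = €174,000 × 2.4% × 183/365 = €2,093.7205

€2,093.72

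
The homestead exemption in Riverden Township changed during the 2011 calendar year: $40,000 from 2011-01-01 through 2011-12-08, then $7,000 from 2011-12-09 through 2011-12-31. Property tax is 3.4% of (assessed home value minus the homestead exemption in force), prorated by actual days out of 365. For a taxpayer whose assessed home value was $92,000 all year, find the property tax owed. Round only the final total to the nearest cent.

$1,838.70

2011-01-01 to 2011-12-08: 342 days, exemption $40,000 → ($92,000 − $40,000) × 3.4% × 342/365 = $1,656.5918
2011-12-09 to 2011-12-31: 23 days, exemption $7,000 → ($92,000 − $7,000) × 3.4% × 23/365 = $182.1096
Total = $1,838.7014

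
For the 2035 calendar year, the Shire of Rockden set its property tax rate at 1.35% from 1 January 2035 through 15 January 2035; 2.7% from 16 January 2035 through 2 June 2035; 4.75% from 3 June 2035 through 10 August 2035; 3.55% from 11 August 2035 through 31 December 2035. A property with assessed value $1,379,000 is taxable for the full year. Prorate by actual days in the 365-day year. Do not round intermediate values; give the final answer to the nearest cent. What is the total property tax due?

$46,404.29

1 January – 15 January 2035: 15 days at 1.35% → $1,379,000 × 1.35% × 15/365 = $765.0616
16 January – 2 June 2035: 138 days at 2.7% → $1,379,000 × 2.7% × 138/365 = $14,077.1342
3 June – 10 August 2035: 69 days at 4.75% → $1,379,000 × 4.75% × 69/365 = $12,382.6644
11 August – 31 December 2035: 143 days at 3.55% → $1,379,000 × 3.55% × 143/365 = $19,179.4342
Total = $46,404.2945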